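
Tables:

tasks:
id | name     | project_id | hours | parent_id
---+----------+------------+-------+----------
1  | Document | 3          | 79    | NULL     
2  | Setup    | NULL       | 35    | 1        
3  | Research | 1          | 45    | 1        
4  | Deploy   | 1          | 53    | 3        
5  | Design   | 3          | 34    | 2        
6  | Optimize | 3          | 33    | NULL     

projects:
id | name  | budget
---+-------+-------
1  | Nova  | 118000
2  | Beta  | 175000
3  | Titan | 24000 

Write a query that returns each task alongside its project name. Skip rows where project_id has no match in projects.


INNER JOIN keeps only tasks rows whose project_id matches an id in projects. Walk through each task:
  - task 1 (Document): project_id=3 -> matches Titan
  - task 2 (Setup): project_id=NULL, no match -> dropped
  - task 3 (Research): project_id=1 -> matches Nova
  - task 4 (Deploy): project_id=1 -> matches Nova
  - task 5 (Design): project_id=3 -> matches Titan
  - task 6 (Optimize): project_id=3 -> matches Titan
So 1 of 6 rows is dropped.

SQL:
SELECT a.name, b.name AS project
FROM tasks a
INNER JOIN projects b ON a.project_id = b.id

Result:
name     | project
---------+--------
Document | Titan  
Research | Nova   
Deploy   | Nova   
Design   | Titan  
Optimize | Titan  


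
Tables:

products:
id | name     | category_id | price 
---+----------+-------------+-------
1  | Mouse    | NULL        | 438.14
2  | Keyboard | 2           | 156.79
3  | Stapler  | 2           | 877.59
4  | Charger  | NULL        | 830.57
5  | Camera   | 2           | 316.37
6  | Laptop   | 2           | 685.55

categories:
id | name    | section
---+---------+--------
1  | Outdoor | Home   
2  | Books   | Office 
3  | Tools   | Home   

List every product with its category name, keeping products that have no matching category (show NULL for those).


LEFT JOIN keeps every row from products (the left table); where category_id has no match in categories, the category columns become NULL. Walk through each product:
  - product 1 (Mouse): category_id=NULL, no match -> kept with NULL
  - product 2 (Keyboard): category_id=2 -> matches Books
  - product 3 (Stapler): category_id=2 -> matches Books
  - product 4 (Charger): category_id=NULL, no match -> kept with NULL
  - product 5 (Camera): category_id=2 -> matches Books
  - product 6 (Laptop): category_id=2 -> matches Books
All 6 rows appear; 2 have NULL category.

SQL:
SELECT a.name, b.name AS category
FROM products a
LEFT JOIN categories b ON a.category_id = b.id

Result:
name     | category
---------+---------
Mouse    | NULL    
Keyboard | Books   
Stapler  | Books   
Charger  | NULL    
Camera   | Books   
Laptop   | Books   


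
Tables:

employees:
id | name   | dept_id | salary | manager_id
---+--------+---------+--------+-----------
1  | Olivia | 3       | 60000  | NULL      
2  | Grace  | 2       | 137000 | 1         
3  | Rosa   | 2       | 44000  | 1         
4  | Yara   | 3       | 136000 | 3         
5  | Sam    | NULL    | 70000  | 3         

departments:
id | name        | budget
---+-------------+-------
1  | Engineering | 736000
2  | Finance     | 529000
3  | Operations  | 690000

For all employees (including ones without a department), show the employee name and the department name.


LEFT JOIN keeps every row from employees (the left table); where dept_id has no match in departments, the department columns become NULL. Walk through each employee:
  - employee 1 (Olivia): dept_id=3 -> matches Operations
  - employee 2 (Grace): dept_id=2 -> matches Finance
  - employee 3 (Rosa): dept_id=2 -> matches Finance
  - employee 4 (Yara): dept_id=3 -> matches Operations
  - employee 5 (Sam): dept_id=NULL, no match -> kept with NULL
All 5 rows appear; 1 has NULL department.

SQL:
SELECT a.name, b.name AS department
FROM employees a
LEFT JOIN departments b ON a.dept_id = b.id

Result:
name   | department
-------+-----------
Olivia | Operations
Grace  | Finance   
Rosa   | Finance   
Yara   | Operations
Sam    | NULL      


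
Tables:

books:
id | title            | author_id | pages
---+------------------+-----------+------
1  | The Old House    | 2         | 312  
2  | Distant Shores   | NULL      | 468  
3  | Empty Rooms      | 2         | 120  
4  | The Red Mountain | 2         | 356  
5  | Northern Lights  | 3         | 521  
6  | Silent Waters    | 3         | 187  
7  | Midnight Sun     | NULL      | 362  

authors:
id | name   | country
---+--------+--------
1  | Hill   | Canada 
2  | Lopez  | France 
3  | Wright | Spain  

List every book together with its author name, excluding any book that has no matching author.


INNER JOIN keeps only books rows whose author_id matches an id in authors. Walk through each book:
  - book 1 (The Old House): author_id=2 -> matches Lopez
  - book 2 (Distant Shores): author_id=NULL, no match -> dropped
  - book 3 (Empty Rooms): author_id=2 -> matches Lopez
  - book 4 (The Red Mountain): author_id=2 -> matches Lopez
  - book 5 (Northern Lights): author_id=3 -> matches Wright
  - book 6 (Silent Waters): author_id=3 -> matches Wright
  - book 7 (Midnight Sun): author_id=NULL, no match -> dropped
So 2 of 7 rows are dropped.

SQL:
SELECT a.title, b.name AS author
FROM books a
INNER JOIN authors b ON a.author_id = b.id

Result:
title            | author
-----------------+-------
The Old House    | Lopez 
Empty Rooms      | Lopez 
The Red Mountain | Lopez 
Northern Lights  | Wright
Silent Waters    | Wright


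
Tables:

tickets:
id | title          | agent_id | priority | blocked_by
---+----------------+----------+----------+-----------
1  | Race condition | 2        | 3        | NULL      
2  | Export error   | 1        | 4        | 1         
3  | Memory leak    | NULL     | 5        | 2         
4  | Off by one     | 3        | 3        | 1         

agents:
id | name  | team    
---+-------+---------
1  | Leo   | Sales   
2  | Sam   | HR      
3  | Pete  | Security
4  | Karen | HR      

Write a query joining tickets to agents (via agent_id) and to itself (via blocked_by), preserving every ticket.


Two LEFT JOINs from the same base table tickets: one to agents via agent_id, one to tickets itself via blocked_by. Both are LEFT so every ticket is preserved.
Match against agents:
  - ticket 1 (Race condition): agent_id=2 -> matches Sam
  - ticket 2 (Export error): agent_id=1 -> matches Leo
  - ticket 3 (Memory leak): agent_id=NULL, no match -> kept with NULL
  - ticket 4 (Off by one): agent_id=3 -> matches Pete
Match against tickets (self):
  - ticket 1 (Race condition): blocked_by=NULL -> NULL
  - ticket 2 (Export error): blocked_by=1 -> Race condition
  - ticket 3 (Memory leak): blocked_by=2 -> Export error
  - ticket 4 (Off by one): blocked_by=1 -> Race condition

SQL:
SELECT a.title, b.name AS agent, c.title AS blocked_by
FROM tickets a
LEFT JOIN agents b ON a.agent_id = b.id
LEFT JOIN tickets c ON a.blocked_by = c.id

Result:
title          | agent | blocked_by    
---------------+-------+---------------
Race condition | Sam   | NULL          
Export error   | Leo   | Race condition
Memory leak    | NULL  | Export error  
Off by one     | Pete  | Race condition


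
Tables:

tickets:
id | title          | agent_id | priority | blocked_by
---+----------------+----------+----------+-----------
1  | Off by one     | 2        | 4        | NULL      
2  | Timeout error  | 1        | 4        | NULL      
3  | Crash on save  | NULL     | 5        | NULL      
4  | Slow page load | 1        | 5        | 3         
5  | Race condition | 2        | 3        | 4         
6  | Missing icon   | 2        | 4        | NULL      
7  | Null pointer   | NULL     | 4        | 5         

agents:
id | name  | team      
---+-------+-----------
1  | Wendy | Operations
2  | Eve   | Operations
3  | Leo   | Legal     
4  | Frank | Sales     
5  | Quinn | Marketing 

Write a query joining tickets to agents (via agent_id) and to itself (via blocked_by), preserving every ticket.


Two LEFT JOINs from the same base table tickets: one to agents via agent_id, one to tickets itself via blocked_by. Both are LEFT so every ticket is preserved.
Match against agents:
  - ticket 1 (Off by one): agent_id=2 -> matches Eve
  - ticket 2 (Timeout error): agent_id=1 -> matches Wendy
  - ticket 3 (Crash on save): agent_id=NULL, no match -> kept with NULL
  - ticket 4 (Slow page load): agent_id=1 -> matches Wendy
  - ticket 5 (Race condition): agent_id=2 -> matches Eve
  - ticket 6 (Missing icon): agent_id=2 -> matches Eve
  - ticket 7 (Null pointer): agent_id=NULL, no match -> kept with NULL
Match against tickets (self):
  - ticket 1 (Off by one): blocked_by=NULL -> NULL
  - ticket 2 (Timeout error): blocked_by=NULL -> NULL
  - ticket 3 (Crash on save): blocked_by=NULL -> NULL
  - ticket 4 (Slow page load): blocked_by=3 -> Crash on save
  - ticket 5 (Race condition): blocked_by=4 -> Slow page load
  - ticket 6 (Missing icon): blocked_by=NULL -> NULL
  - ticket 7 (Null pointer): blocked_by=5 -> Race condition

SQL:
SELECT a.title, b.name AS agent, c.title AS blocked_by
FROM tickets a
LEFT JOIN agents b ON a.agent_id = b.id
LEFT JOIN tickets c ON a.blocked_by = c.id

Result:
title          | agent | blocked_by    
---------------+-------+---------------
Off by one     | Eve   | NULL          
Timeout error  | Wendy | NULL          
Crash on save  | NULL  | NULL          
Slow page load | Wendy | Crash on save 
Race condition | Eve   | Slow page load
Missing icon   | Eve   | NULL          
Null pointer   | NULL  | Race condition


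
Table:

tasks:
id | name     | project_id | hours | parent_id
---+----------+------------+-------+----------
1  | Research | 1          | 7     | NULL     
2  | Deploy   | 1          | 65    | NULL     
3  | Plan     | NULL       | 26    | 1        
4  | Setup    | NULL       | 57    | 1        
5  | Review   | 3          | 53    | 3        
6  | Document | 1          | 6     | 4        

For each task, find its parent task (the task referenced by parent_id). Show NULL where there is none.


This is a self-join: tasks is joined to a second copy of itself, matching each row's parent_id to another row's id. Use LEFT JOIN so rows with parent_id=NULL are kept.
  - task 1 (Research): parent_id=NULL -> NULL
  - task 2 (Deploy): parent_id=NULL -> NULL
  - task 3 (Plan): parent_id=1 -> Research
  - task 4 (Setup): parent_id=1 -> Research
  - task 5 (Review): parent_id=3 -> Plan
  - task 6 (Document): parent_id=4 -> Setup

SQL:
SELECT a.name AS item, b.name AS parent
FROM tasks a
LEFT JOIN tasks b ON a.parent_id = b.id

Result:
item     | parent  
---------+---------
Research | NULL    
Deploy   | NULL    
Plan     | Research
Setup    | Research
Review   | Plan    
Document | Setup   


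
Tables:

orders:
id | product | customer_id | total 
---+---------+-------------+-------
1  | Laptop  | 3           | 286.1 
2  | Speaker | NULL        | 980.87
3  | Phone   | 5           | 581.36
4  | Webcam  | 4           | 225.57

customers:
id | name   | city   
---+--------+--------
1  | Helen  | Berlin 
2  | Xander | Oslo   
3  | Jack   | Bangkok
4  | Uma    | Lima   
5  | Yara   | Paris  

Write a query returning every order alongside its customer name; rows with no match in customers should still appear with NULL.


LEFT JOIN keeps every row from orders (the left table); where customer_id has no match in customers, the customer columns become NULL. Walk through each order:
  - order 1 (Laptop): customer_id=3 -> matches Jack
  - order 2 (Speaker): customer_id=NULL, no match -> kept with NULL
  - order 3 (Phone): customer_id=5 -> matches Yara
  - order 4 (Webcam): customer_id=4 -> matches Uma
All 4 rows appear; 1 has NULL customer.

SQL:
SELECT a.product, b.name AS customer
FROM orders a
LEFT JOIN customers b ON a.customer_id = b.id

Result:
product | customer
--------+---------
Laptop  | Jack    
Speaker | NULL    
Phone   | Yara    
Webcam  | Uma     


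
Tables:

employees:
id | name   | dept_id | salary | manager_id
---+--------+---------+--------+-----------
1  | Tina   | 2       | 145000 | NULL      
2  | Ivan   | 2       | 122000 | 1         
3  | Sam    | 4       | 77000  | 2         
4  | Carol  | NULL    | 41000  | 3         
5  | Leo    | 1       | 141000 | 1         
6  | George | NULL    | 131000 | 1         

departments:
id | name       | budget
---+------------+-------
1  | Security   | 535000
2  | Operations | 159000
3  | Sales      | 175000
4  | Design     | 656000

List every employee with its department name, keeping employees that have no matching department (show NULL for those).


LEFT JOIN keeps every row from employees (the left table); where dept_id has no match in departments, the department columns become NULL. Walk through each employee:
  - employee 1 (Tina): dept_id=2 -> matches Operations
  - employee 2 (Ivan): dept_id=2 -> matches Operations
  - employee 3 (Sam): dept_id=4 -> matches Design
  - employee 4 (Carol): dept_id=NULL, no match -> kept with NULL
  - employee 5 (Leo): dept_id=1 -> matches Security
  - employee 6 (George): dept_id=NULL, no match -> kept with NULL
All 6 rows appear; 2 have NULL department.

SQL:
SELECT a.name, b.name AS department
FROM employees a
LEFT JOIN departments b ON a.dept_id = b.id

Result:
name   | department
-------+-----------
Tina   | Operations
Ivan   | Operations
Sam    | Design    
Carol  | NULL      
Leo    | Security  
George | NULL      


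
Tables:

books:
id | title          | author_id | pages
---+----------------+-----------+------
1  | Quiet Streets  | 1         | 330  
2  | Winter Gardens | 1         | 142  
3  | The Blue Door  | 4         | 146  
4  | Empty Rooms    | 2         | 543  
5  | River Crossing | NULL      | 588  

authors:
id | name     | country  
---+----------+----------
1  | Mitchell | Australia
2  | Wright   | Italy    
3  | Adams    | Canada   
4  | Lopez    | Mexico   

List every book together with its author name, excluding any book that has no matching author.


INNER JOIN keeps only books rows whose author_id matches an id in authors. Walk through each book:
  - book 1 (Quiet Streets): author_id=1 -> matches Mitchell
  - book 2 (Winter Gardens): author_id=1 -> matches Mitchell
  - book 3 (The Blue Door): author_id=4 -> matches Lopez
  - book 4 (Empty Rooms): author_id=2 -> matches Wright
  - book 5 (River Crossing): author_id=NULL, no match -> dropped
So 1 of 5 rows is dropped.

SQL:
SELECT a.title, b.name AS author
FROM books a
INNER JOIN authors b ON a.author_id = b.id

Result:
title          | author  
---------------+---------
Quiet Streets  | Mitchell
Winter Gardens | Mitchell
The Blue Door  | Lopez   
Empty Rooms    | Wright  


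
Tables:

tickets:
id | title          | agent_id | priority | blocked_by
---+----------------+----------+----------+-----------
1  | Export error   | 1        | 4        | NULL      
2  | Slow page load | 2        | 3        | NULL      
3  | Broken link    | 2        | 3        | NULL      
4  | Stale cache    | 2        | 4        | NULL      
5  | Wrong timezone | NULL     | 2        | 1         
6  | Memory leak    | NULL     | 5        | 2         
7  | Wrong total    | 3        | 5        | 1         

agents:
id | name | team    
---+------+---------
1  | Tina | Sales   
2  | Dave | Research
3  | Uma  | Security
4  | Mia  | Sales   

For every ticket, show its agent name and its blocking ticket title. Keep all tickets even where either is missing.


Two LEFT JOINs from the same base table tickets: one to agents via agent_id, one to tickets itself via blocked_by. Both are LEFT so every ticket is preserved.
Match against agents:
  - ticket 1 (Export error): agent_id=1 -> matches Tina
  - ticket 2 (Slow page load): agent_id=2 -> matches Dave
  - ticket 3 (Broken link): agent_id=2 -> matches Dave
  - ticket 4 (Stale cache): agent_id=2 -> matches Dave
  - ticket 5 (Wrong timezone): agent_id=NULL, no match -> kept with NULL
  - ticket 6 (Memory leak): agent_id=NULL, no match -> kept with NULL
  - ticket 7 (Wrong total): agent_id=3 -> matches Uma
Match against tickets (self):
  - ticket 1 (Export error): blocked_by=NULL -> NULL
  - ticket 2 (Slow page load): blocked_by=NULL -> NULL
  - ticket 3 (Broken link): blocked_by=NULL -> NULL
  - ticket 4 (Stale cache): blocked_by=NULL -> NULL
  - ticket 5 (Wrong timezone): blocked_by=1 -> Export error
  - ticket 6 (Memory leak): blocked_by=2 -> Slow page load
  - ticket 7 (Wrong total): blocked_by=1 -> Export error

SQL:
SELECT a.title, b.name AS agent, c.title AS blocked_by
FROM tickets a
LEFT JOIN agents b ON a.agent_id = b.id
LEFT JOIN tickets c ON a.blocked_by = c.id

Result:
title          | agent | blocked_by    
---------------+-------+---------------
Export error   | Tina  | NULL          
Slow page load | Dave  | NULL          
Broken link    | Dave  | NULL          
Stale cache    | Dave  | NULL          
Wrong timezone | NULL  | Export error  
Memory leak    | NULL  | Slow page load
Wrong total    | Uma   | Export error  


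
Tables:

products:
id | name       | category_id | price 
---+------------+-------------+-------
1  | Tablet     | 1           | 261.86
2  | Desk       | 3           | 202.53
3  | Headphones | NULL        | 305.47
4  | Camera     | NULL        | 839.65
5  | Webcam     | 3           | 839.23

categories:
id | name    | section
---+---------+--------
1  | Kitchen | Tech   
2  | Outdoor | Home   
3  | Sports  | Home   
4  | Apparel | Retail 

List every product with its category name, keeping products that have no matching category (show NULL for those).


LEFT JOIN keeps every row from products (the left table); where category_id has no match in categories, the category columns become NULL. Walk through each product:
  - product 1 (Tablet): category_id=1 -> matches Kitchen
  - product 2 (Desk): category_id=3 -> matches Sports
  - product 3 (Headphones): category_id=NULL, no match -> kept with NULL
  - product 4 (Camera): category_id=NULL, no match -> kept with NULL
  - product 5 (Webcam): category_id=3 -> matches Sports
All 5 rows appear; 2 have NULL category.

SQL:
SELECT a.name, b.name AS category
FROM products a
LEFT JOIN categories b ON a.category_id = b.id

Result:
name       | category
-----------+---------
Tablet     | Kitchen 
Desk       | Sports  
Headphones | NULL    
Camera     | NULL    
Webcam     | Sports  


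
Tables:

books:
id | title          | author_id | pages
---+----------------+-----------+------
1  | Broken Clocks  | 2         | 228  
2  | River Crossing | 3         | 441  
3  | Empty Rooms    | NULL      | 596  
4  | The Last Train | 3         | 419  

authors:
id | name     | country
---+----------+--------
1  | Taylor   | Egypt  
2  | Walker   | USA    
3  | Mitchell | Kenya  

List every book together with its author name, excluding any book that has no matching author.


INNER JOIN keeps only books rows whose author_id matches an id in authors. Walk through each book:
  - book 1 (Broken Clocks): author_id=2 -> matches Walker
  - book 2 (River Crossing): author_id=3 -> matches Mitchell
  - book 3 (Empty Rooms): author_id=NULL, no match -> dropped
  - book 4 (The Last Train): author_id=3 -> matches Mitchell
So 1 of 4 rows is dropped.

SQL:
SELECT a.title, b.name AS author
FROM books a
INNER JOIN authors b ON a.author_id = b.id

Result:
title          | author  
---------------+---------
Broken Clocks  | Walker  
River Crossing | Mitchell
The Last Train | Mitchell


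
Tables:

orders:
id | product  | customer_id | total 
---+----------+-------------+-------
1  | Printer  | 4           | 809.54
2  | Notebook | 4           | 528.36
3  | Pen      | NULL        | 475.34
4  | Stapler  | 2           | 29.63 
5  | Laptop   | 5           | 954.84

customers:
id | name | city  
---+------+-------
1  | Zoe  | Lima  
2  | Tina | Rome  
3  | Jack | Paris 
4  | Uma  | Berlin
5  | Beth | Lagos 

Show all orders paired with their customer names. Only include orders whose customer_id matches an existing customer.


INNER JOIN keeps only orders rows whose customer_id matches an id in customers. Walk through each order:
  - order 1 (Printer): customer_id=4 -> matches Uma
  - order 2 (Notebook): customer_id=4 -> matches Uma
  - order 3 (Pen): customer_id=NULL, no match -> dropped
  - order 4 (Stapler): customer_id=2 -> matches Tina
  - order 5 (Laptop): customer_id=5 -> matches Beth
So 1 of 5 rows is dropped.

SQL:
SELECT a.product, b.name AS customer
FROM orders a
INNER JOIN customers b ON a.customer_id = b.id

Result:
product  | customer
---------+---------
Printer  | Uma     
Notebook | Uma     
Stapler  | Tina    
Laptop   | Beth    


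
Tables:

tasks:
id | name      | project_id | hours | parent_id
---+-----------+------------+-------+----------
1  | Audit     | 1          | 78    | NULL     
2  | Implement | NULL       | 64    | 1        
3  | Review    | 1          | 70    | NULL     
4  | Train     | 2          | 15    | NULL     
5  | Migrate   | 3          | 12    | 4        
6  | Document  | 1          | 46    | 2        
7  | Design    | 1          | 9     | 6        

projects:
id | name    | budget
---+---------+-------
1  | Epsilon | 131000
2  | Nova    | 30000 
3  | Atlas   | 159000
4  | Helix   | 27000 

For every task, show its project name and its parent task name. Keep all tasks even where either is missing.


Two LEFT JOINs from the same base table tasks: one to projects via project_id, one to tasks itself via parent_id. Both are LEFT so every task is preserved.
Match against projects:
  - task 1 (Audit): project_id=1 -> matches Epsilon
  - task 2 (Implement): project_id=NULL, no match -> kept with NULL
  - task 3 (Review): project_id=1 -> matches Epsilon
  - task 4 (Train): project_id=2 -> matches Nova
  - task 5 (Migrate): project_id=3 -> matches Atlas
  - task 6 (Document): project_id=1 -> matches Epsilon
  - task 7 (Design): project_id=1 -> matches Epsilon
Match against tasks (self):
  - task 1 (Audit): parent_id=NULL -> NULL
  - task 2 (Implement): parent_id=1 -> Audit
  - task 3 (Review): parent_id=NULL -> NULL
  - task 4 (Train): parent_id=NULL -> NULL
  - task 5 (Migrate): parent_id=4 -> Train
  - task 6 (Document): parent_id=2 -> Implement
  - task 7 (Design): parent_id=6 -> Document

SQL:
SELECT a.name, b.name AS project, c.name AS parent
FROM tasks a
LEFT JOIN projects b ON a.project_id = b.id
LEFT JOIN tasks c ON a.parent_id = c.id

Result:
name      | project | parent   
----------+---------+----------
Audit     | Epsilon | NULL     
Implement | NULL    | Audit    
Review    | Epsilon | NULL     
Train     | Nova    | NULL     
Migrate   | Atlas   | Train    
Document  | Epsilon | Implement
Design    | Epsilon | Document 


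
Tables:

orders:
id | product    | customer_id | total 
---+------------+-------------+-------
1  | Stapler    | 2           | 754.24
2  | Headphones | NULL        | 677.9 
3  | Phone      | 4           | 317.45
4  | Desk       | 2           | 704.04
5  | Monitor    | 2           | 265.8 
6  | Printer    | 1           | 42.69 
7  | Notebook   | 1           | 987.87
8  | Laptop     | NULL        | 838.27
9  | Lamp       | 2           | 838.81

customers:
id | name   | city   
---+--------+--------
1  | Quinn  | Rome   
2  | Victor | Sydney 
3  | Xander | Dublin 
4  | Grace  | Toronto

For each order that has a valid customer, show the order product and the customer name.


INNER JOIN keeps only orders rows whose customer_id matches an id in customers. Walk through each order:
  - order 1 (Stapler): customer_id=2 -> matches Victor
  - order 2 (Headphones): customer_id=NULL, no match -> dropped
  - order 3 (Phone): customer_id=4 -> matches Grace
  - order 4 (Desk): customer_id=2 -> matches Victor
  - order 5 (Monitor): customer_id=2 -> matches Victor
  - order 6 (Printer): customer_id=1 -> matches Quinn
  - order 7 (Notebook): customer_id=1 -> matches Quinn
  - order 8 (Laptop): customer_id=NULL, no match -> dropped
  - order 9 (Lamp): customer_id=2 -> matches Victor
So 2 of 9 rows are dropped.

SQL:
SELECT a.product, b.name AS customer
FROM orders a
INNER JOIN customers b ON a.customer_id = b.id

Result:
product  | customer
---------+---------
Stapler  | Victor  
Phone    | Grace   
Desk     | Victor  
Monitor  | Victor  
Printer  | Quinn   
Notebook | Quinn   
Lamp     | Victor  


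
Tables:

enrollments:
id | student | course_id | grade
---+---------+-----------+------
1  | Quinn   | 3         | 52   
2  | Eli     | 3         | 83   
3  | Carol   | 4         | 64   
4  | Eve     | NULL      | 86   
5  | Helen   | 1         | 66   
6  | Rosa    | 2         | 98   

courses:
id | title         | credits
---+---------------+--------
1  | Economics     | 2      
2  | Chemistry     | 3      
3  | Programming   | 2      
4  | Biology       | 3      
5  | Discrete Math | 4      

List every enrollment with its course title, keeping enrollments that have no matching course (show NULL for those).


LEFT JOIN keeps every row from enrollments (the left table); where course_id has no match in courses, the course columns become NULL. Walk through each enrollment:
  - enrollment 1 (Quinn): course_id=3 -> matches Programming
  - enrollment 2 (Eli): course_id=3 -> matches Programming
  - enrollment 3 (Carol): course_id=4 -> matches Biology
  - enrollment 4 (Eve): course_id=NULL, no match -> kept with NULL
  - enrollment 5 (Helen): course_id=1 -> matches Economics
  - enrollment 6 (Rosa): course_id=2 -> matches Chemistry
All 6 rows appear; 1 has NULL course.

SQL:
SELECT a.student, b.title AS course
FROM enrollments a
LEFT JOIN courses b ON a.course_id = b.id

Result:
student | course     
--------+------------
Quinn   | Programming
Eli     | Programming
Carol   | Biology    
Eve     | NULL       
Helen   | Economics  
Rosa    | Chemistry  


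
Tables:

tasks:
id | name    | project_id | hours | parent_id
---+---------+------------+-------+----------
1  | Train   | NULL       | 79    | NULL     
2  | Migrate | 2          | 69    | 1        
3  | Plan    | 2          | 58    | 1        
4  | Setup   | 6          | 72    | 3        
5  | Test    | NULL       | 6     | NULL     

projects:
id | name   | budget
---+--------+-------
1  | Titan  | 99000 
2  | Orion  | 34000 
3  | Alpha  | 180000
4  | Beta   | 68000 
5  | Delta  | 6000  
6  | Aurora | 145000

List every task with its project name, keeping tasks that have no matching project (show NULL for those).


LEFT JOIN keeps every row from tasks (the left table); where project_id has no match in projects, the project columns become NULL. Walk through each task:
  - task 1 (Train): project_id=NULL, no match -> kept with NULL
  - task 2 (Migrate): project_id=2 -> matches Orion
  - task 3 (Plan): project_id=2 -> matches Orion
  - task 4 (Setup): project_id=6 -> matches Aurora
  - task 5 (Test): project_id=NULL, no match -> kept with NULL
All 5 rows appear; 2 have NULL project.

SQL:
SELECT a.name, b.name AS project
FROM tasks a
LEFT JOIN projects b ON a.project_id = b.id

Result:
name    | project
--------+--------
Train   | NULL   
Migrate | Orion  
Plan    | Orion  
Setup   | Aurora 
Test    | NULL   


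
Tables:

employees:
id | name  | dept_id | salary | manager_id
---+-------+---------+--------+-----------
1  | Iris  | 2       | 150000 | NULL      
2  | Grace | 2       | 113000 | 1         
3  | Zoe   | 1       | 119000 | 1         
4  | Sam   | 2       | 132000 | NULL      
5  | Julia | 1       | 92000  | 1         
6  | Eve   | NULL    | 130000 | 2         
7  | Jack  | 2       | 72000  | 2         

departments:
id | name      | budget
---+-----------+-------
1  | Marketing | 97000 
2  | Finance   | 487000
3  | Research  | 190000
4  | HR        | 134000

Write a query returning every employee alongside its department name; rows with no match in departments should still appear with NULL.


LEFT JOIN keeps every row from employees (the left table); where dept_id has no match in departments, the department columns become NULL. Walk through each employee:
  - employee 1 (Iris): dept_id=2 -> matches Finance
  - employee 2 (Grace): dept_id=2 -> matches Finance
  - employee 3 (Zoe): dept_id=1 -> matches Marketing
  - employee 4 (Sam): dept_id=2 -> matches Finance
  - employee 5 (Julia): dept_id=1 -> matches Marketing
  - employee 6 (Eve): dept_id=NULL, no match -> kept with NULL
  - employee 7 (Jack): dept_id=2 -> matches Finance
All 7 rows appear; 1 has NULL department.

SQL:
SELECT a.name, b.name AS department
FROM employees a
LEFT JOIN departments b ON a.dept_id = b.id

Result:
name  | department
------+-----------
Iris  | Finance   
Grace | Finance   
Zoe   | Marketing 
Sam   | Finance   
Julia | Marketing 
Eve   | NULL      
Jack  | Finance   


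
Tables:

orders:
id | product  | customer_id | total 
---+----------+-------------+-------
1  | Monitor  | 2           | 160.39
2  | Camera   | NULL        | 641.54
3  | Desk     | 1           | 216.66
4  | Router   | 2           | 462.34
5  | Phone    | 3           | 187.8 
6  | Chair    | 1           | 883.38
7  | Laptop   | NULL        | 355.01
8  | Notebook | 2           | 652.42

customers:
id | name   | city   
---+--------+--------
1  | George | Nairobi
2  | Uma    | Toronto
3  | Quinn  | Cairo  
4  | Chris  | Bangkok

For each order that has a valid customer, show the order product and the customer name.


INNER JOIN keeps only orders rows whose customer_id matches an id in customers. Walk through each order:
  - order 1 (Monitor): customer_id=2 -> matches Uma
  - order 2 (Camera): customer_id=NULL, no match -> dropped
  - order 3 (Desk): customer_id=1 -> matches George
  - order 4 (Router): customer_id=2 -> matches Uma
  - order 5 (Phone): customer_id=3 -> matches Quinn
  - order 6 (Chair): customer_id=1 -> matches George
  - order 7 (Laptop): customer_id=NULL, no match -> dropped
  - order 8 (Notebook): customer_id=2 -> matches Uma
So 2 of 8 rows are dropped.

SQL:
SELECT a.product, b.name AS customer
FROM orders a
INNER JOIN customers b ON a.customer_id = b.id

Result:
product  | customer
---------+---------
Monitor  | Uma     
Desk     | George  
Router   | Uma     
Phone    | Quinn   
Chair    | George  
Notebook | Uma     


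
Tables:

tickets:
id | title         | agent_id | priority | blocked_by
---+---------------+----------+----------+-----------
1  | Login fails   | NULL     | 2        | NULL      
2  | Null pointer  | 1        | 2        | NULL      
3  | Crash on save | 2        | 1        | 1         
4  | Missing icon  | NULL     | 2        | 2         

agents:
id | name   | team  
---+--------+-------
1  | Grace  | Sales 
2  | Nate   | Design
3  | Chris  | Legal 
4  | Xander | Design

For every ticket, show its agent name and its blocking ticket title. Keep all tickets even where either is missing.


Two LEFT JOINs from the same base table tickets: one to agents via agent_id, one to tickets itself via blocked_by. Both are LEFT so every ticket is preserved.
Match against agents:
  - ticket 1 (Login fails): agent_id=NULL, no match -> kept with NULL
  - ticket 2 (Null pointer): agent_id=1 -> matches Grace
  - ticket 3 (Crash on save): agent_id=2 -> matches Nate
  - ticket 4 (Missing icon): agent_id=NULL, no match -> kept with NULL
Match against tickets (self):
  - ticket 1 (Login fails): blocked_by=NULL -> NULL
  - ticket 2 (Null pointer): blocked_by=NULL -> NULL
  - ticket 3 (Crash on save): blocked_by=1 -> Login fails
  - ticket 4 (Missing icon): blocked_by=2 -> Null pointer

SQL:
SELECT a.title, b.name AS agent, c.title AS blocked_by
FROM tickets a
LEFT JOIN agents b ON a.agent_id = b.id
LEFT JOIN tickets c ON a.blocked_by = c.id

Result:
title         | agent | blocked_by  
--------------+-------+-------------
Login fails   | NULL  | NULL        
Null pointer  | Grace | NULL        
Crash on save | Nate  | Login fails 
Missing icon  | NULL  | Null pointer


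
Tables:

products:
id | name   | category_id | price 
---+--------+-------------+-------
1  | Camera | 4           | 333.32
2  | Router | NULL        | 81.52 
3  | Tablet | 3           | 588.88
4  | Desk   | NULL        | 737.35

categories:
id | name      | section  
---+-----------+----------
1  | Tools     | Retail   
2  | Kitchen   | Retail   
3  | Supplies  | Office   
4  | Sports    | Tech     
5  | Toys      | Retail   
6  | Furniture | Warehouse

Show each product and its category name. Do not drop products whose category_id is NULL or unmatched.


LEFT JOIN keeps every row from products (the left table); where category_id has no match in categories, the category columns become NULL. Walk through each product:
  - product 1 (Camera): category_id=4 -> matches Sports
  - product 2 (Router): category_id=NULL, no match -> kept with NULL
  - product 3 (Tablet): category_id=3 -> matches Supplies
  - product 4 (Desk): category_id=NULL, no match -> kept with NULL
All 4 rows appear; 2 have NULL category.

SQL:
SELECT a.name, b.name AS category
FROM products a
LEFT JOIN categories b ON a.category_id = b.id

Result:
name   | category
-------+---------
Camera | Sports  
Router | NULL    
Tablet | Supplies
Desk   | NULL    


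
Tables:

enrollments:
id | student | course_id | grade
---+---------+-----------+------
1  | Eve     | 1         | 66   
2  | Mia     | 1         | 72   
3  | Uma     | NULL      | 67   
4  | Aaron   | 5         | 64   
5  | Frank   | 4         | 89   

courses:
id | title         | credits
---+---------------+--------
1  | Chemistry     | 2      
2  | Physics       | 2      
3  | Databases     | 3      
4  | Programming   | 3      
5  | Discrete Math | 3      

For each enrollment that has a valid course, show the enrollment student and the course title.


INNER JOIN keeps only enrollments rows whose course_id matches an id in courses. Walk through each enrollment:
  - enrollment 1 (Eve): course_id=1 -> matches Chemistry
  - enrollment 2 (Mia): course_id=1 -> matches Chemistry
  - enrollment 3 (Uma): course_id=NULL, no match -> dropped
  - enrollment 4 (Aaron): course_id=5 -> matches Discrete Math
  - enrollment 5 (Frank): course_id=4 -> matches Programming
So 1 of 5 rows is dropped.

SQL:
SELECT a.student, b.title AS course
FROM enrollments a
INNER JOIN courses b ON a.course_id = b.id

Result:
student | course       
--------+--------------
Eve     | Chemistry    
Mia     | Chemistry    
Aaron   | Discrete Math
Frank   | Programming  


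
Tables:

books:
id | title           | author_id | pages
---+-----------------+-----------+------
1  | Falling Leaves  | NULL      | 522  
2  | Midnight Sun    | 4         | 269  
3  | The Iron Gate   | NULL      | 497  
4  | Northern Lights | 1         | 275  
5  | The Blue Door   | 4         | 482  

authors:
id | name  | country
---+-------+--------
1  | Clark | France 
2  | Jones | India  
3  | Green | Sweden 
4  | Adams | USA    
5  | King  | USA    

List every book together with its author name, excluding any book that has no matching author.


INNER JOIN keeps only books rows whose author_id matches an id in authors. Walk through each book:
  - book 1 (Falling Leaves): author_id=NULL, no match -> dropped
  - book 2 (Midnight Sun): author_id=4 -> matches Adams
  - book 3 (The Iron Gate): author_id=NULL, no match -> dropped
  - book 4 (Northern Lights): author_id=1 -> matches Clark
  - book 5 (The Blue Door): author_id=4 -> matches Adams
So 2 of 5 rows are dropped.

SQL:
SELECT a.title, b.name AS author
FROM books a
INNER JOIN authors b ON a.author_id = b.id

Result:
title           | author
----------------+-------
Midnight Sun    | Adams 
Northern Lights | Clark 
The Blue Door   | Adams 


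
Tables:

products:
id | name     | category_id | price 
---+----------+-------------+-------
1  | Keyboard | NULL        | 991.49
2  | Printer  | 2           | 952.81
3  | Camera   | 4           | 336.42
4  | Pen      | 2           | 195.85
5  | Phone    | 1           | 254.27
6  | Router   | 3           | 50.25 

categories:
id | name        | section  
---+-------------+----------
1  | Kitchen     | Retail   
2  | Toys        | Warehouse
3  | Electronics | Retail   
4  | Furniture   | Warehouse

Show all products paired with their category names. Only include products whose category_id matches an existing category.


INNER JOIN keeps only products rows whose category_id matches an id in categories. Walk through each product:
  - product 1 (Keyboard): category_id=NULL, no match -> dropped
  - product 2 (Printer): category_id=2 -> matches Toys
  - product 3 (Camera): category_id=4 -> matches Furniture
  - product 4 (Pen): category_id=2 -> matches Toys
  - product 5 (Phone): category_id=1 -> matches Kitchen
  - product 6 (Router): category_id=3 -> matches Electronics
So 1 of 6 rows is dropped.

SQL:
SELECT a.name, b.name AS category
FROM products a
INNER JOIN categories b ON a.category_id = b.id

Result:
name    | category   
--------+------------
Printer | Toys       
Camera  | Furniture  
Pen     | Toys       
Phone   | Kitchen    
Router  | Electronics


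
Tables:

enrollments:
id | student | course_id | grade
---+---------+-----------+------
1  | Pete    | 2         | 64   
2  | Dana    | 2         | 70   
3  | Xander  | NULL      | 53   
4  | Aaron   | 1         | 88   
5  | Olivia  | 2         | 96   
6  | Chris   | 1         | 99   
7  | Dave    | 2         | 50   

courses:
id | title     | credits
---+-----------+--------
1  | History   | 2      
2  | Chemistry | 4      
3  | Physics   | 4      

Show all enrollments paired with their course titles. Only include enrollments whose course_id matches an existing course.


INNER JOIN keeps only enrollments rows whose course_id matches an id in courses. Walk through each enrollment:
  - enrollment 1 (Pete): course_id=2 -> matches Chemistry
  - enrollment 2 (Dana): course_id=2 -> matches Chemistry
  - enrollment 3 (Xander): course_id=NULL, no match -> dropped
  - enrollment 4 (Aaron): course_id=1 -> matches History
  - enrollment 5 (Olivia): course_id=2 -> matches Chemistry
  - enrollment 6 (Chris): course_id=1 -> matches History
  - enrollment 7 (Dave): course_id=2 -> matches Chemistry
So 1 of 7 rows is dropped.

SQL:
SELECT a.student, b.title AS course
FROM enrollments a
INNER JOIN courses b ON a.course_id = b.id

Result:
student | course   
--------+----------
Pete    | Chemistry
Dana    | Chemistry
Aaron   | History  
Olivia  | Chemistry
Chris   | History  
Dave    | Chemistry


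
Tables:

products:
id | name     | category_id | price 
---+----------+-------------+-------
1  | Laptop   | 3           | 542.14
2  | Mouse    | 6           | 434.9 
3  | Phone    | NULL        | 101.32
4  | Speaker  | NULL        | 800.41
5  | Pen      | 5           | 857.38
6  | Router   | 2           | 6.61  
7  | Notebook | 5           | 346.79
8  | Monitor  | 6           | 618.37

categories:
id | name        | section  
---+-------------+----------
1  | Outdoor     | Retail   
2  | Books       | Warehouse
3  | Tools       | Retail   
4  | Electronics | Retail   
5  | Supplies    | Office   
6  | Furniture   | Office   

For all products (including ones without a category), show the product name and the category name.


LEFT JOIN keeps every row from products (the left table); where category_id has no match in categories, the category columns become NULL. Walk through each product:
  - product 1 (Laptop): category_id=3 -> matches Tools
  - product 2 (Mouse): category_id=6 -> matches Furniture
  - product 3 (Phone): category_id=NULL, no match -> kept with NULL
  - product 4 (Speaker): category_id=NULL, no match -> kept with NULL
  - product 5 (Pen): category_id=5 -> matches Supplies
  - product 6 (Router): category_id=2 -> matches Books
  - product 7 (Notebook): category_id=5 -> matches Supplies
  - product 8 (Monitor): category_id=6 -> matches Furniture
All 8 rows appear; 2 have NULL category.

SQL:
SELECT a.name, b.name AS category
FROM products a
LEFT JOIN categories b ON a.category_id = b.id

Result:
name     | category 
---------+----------
Laptop   | Tools    
Mouse    | Furniture
Phone    | NULL     
Speaker  | NULL     
Pen      | Supplies 
Router   | Books    
Notebook | Supplies 
Monitor  | Furniture


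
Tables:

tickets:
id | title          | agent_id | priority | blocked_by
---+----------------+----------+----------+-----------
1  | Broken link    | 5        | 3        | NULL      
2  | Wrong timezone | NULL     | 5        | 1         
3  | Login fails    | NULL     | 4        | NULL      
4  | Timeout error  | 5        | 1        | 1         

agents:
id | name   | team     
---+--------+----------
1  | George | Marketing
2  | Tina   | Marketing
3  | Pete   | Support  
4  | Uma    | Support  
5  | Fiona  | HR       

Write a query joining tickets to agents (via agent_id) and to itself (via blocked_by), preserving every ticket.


Two LEFT JOINs from the same base table tickets: one to agents via agent_id, one to tickets itself via blocked_by. Both are LEFT so every ticket is preserved.
Match against agents:
  - ticket 1 (Broken link): agent_id=5 -> matches Fiona
  - ticket 2 (Wrong timezone): agent_id=NULL, no match -> kept with NULL
  - ticket 3 (Login fails): agent_id=NULL, no match -> kept with NULL
  - ticket 4 (Timeout error): agent_id=5 -> matches Fiona
Match against tickets (self):
  - ticket 1 (Broken link): blocked_by=NULL -> NULL
  - ticket 2 (Wrong timezone): blocked_by=1 -> Broken link
  - ticket 3 (Login fails): blocked_by=NULL -> NULL
  - ticket 4 (Timeout error): blocked_by=1 -> Broken link

SQL:
SELECT a.title, b.name AS agent, c.title AS blocked_by
FROM tickets a
LEFT JOIN agents b ON a.agent_id = b.id
LEFT JOIN tickets c ON a.blocked_by = c.id

Result:
title          | agent | blocked_by 
---------------+-------+------------
Broken link    | Fiona | NULL       
Wrong timezone | NULL  | Broken link
Login fails    | NULL  | NULL       
Timeout error  | Fiona | Broken link
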